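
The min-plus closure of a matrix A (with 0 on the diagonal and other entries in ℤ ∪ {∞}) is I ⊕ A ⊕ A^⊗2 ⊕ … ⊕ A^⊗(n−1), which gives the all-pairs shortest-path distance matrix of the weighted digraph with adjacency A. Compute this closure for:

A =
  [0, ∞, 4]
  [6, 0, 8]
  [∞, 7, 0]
Closure =
  [0, 11, 4]
  [6, 0, 8]
  [13, 7, 0]

This is the Floyd-Warshall all-pairs shortest-path computation. For each intermediate vertex k = 0, 1, …, 2, update dist[i][j] ← min(dist[i][j], dist[i][k] + dist[k][j]). The final matrix gives, for each (i, j), the minimum total weight of any directed path from i to j (possibly empty when i = j).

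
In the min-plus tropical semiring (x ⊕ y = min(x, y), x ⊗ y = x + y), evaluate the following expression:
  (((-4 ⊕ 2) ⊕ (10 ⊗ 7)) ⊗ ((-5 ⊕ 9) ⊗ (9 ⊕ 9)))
(((-4 ⊕ 2) ⊕ (10 ⊗ 7)) ⊗ ((-5 ⊕ 9) ⊗ (9 ⊕ 9))) = 0

Expand innermost to outermost. Recall ⊕ takes the minimum of its arguments and ⊗ takes their sum. Working out the expression (((-4 ⊕ 2) ⊕ (10 ⊗ 7)) ⊗ ((-5 ⊕ 9) ⊗ (9 ⊕ 9))) gives 0.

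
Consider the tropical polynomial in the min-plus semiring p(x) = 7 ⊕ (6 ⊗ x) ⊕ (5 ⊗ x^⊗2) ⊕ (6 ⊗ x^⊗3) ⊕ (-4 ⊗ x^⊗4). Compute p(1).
p(1) = 0

A tropical monomial a ⊗ x^⊗i evaluates to a + i · x. Evaluating each term at x = 1:
  Term 0 contributes 7 + 0 · 1 = 7
  Term 1 contributes 6 + 1 · 1 = 7
  Term 2 contributes 5 + 2 · 1 = 7
  Term 3 contributes 6 + 3 · 1 = 9
  Term 4 contributes -4 + 4 · 1 = 0
p(1) = ⊕ of these = min[7, 7, 7, 9, 0] = 0.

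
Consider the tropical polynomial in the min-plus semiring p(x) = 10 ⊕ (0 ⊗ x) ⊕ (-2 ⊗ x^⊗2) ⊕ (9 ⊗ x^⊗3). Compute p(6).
p(6) = 6

A tropical monomial a ⊗ x^⊗i evaluates to a + i · x. Evaluating each term at x = 6:
  Term 0 contributes 10 + 0 · 6 = 10
  Term 1 contributes 0 + 1 · 6 = 6
  Term 2 contributes -2 + 2 · 6 = 10
  Term 3 contributes 9 + 3 · 6 = 27
p(6) = ⊕ of these = min[10, 6, 10, 27] = 6.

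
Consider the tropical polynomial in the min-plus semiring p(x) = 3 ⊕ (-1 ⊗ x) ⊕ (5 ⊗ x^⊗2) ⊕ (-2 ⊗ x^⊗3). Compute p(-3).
p(-3) = -11

A tropical monomial a ⊗ x^⊗i evaluates to a + i · x. Evaluating each term at x = -3:
  Term 0 contributes 3 + 0 · -3 = 3
  Term 1 contributes -1 + 1 · -3 = -4
  Term 2 contributes 5 + 2 · -3 = -1
  Term 3 contributes -2 + 3 · -3 = -11
p(-3) = ⊕ of these = min[3, -4, -1, -11] = -11.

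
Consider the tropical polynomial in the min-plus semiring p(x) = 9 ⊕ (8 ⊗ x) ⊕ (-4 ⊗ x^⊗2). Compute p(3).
p(3) = 2

A tropical monomial a ⊗ x^⊗i evaluates to a + i · x. Evaluating each term at x = 3:
  Term 0 contributes 9 + 0 · 3 = 9
  Term 1 contributes 8 + 1 · 3 = 11
  Term 2 contributes -4 + 2 · 3 = 2
p(3) = ⊕ of these = min[9, 11, 2] = 2.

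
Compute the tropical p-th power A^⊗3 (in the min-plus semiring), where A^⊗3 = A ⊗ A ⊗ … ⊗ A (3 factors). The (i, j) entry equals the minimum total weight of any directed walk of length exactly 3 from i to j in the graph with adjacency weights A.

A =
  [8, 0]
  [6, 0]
A^⊗3 =
  [6, 0]
  [6, 0]

Each entry (A^⊗3)_ij equals the minimum over all length-3 walks i = v_0 → v_1 → … → v_3 = j of Σ_t A[v_t][v_{t+1}]. For example, for (i, j) = (0, 1) we minimise over 4 possible intermediate vertex sequences; the minimum is 0, attained along the walk 0 → 1 → 1 → 1.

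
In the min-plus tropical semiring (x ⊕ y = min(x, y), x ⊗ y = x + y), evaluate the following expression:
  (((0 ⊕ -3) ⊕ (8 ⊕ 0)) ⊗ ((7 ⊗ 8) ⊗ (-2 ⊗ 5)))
(((0 ⊕ -3) ⊕ (8 ⊕ 0)) ⊗ ((7 ⊗ 8) ⊗ (-2 ⊗ 5))) = 15

Expand innermost to outermost. Recall ⊕ takes the minimum of its arguments and ⊗ takes their sum. Working out the expression (((0 ⊕ -3) ⊕ (8 ⊕ 0)) ⊗ ((7 ⊗ 8) ⊗ (-2 ⊗ 5))) gives 15.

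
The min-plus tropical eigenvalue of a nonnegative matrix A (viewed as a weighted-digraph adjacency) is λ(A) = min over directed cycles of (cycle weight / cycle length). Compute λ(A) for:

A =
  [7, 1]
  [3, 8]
λ(A) = 2

Enumerate directed cycles and compute their means (weight / length). Sample:
  cycle 0 → 0: weight = 7, length = 1, mean = 7/1 ≈ 7.000
  cycle 1 → 1: weight = 8, length = 1, mean = 8/1 ≈ 8.000
  cycle 0 → 1 → 0: weight = 4, length = 2, mean = 4/2 ≈ 2.000
  cycle 1 → 0 → 1: weight = 4, length = 2, mean = 4/2 ≈ 2.000
Minimum mean = 2.000, attained e.g. along the cycle 0 → 1 → 0 with weight 4 and length 2. So λ(A) = 4/2 = 2.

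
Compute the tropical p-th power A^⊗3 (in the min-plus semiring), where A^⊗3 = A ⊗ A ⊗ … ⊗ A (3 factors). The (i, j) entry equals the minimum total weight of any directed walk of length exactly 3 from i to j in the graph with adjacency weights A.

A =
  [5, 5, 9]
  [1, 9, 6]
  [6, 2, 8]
A^⊗3 =
  [11, 11, 15]
  [7, 11, 12]
  [8, 8, 12]

Each entry (A^⊗3)_ij equals the minimum over all length-3 walks i = v_0 → v_1 → … → v_3 = j of Σ_t A[v_t][v_{t+1}]. For example, for (i, j) = (0, 2) we minimise over 9 possible intermediate vertex sequences; the minimum is 15, attained along the walk 0 → 1 → 0 → 2.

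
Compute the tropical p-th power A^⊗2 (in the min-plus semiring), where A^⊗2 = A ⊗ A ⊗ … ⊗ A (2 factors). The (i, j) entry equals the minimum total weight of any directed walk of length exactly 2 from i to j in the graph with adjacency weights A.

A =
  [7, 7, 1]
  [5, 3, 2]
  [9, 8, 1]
A^⊗2 =
  [10, 9, 2]
  [8, 6, 3]
  [10, 9, 2]

Each entry (A^⊗2)_ij equals the minimum over all length-2 walks i = v_0 → v_1 → … → v_2 = j of Σ_t A[v_t][v_{t+1}]. For example, for (i, j) = (0, 2) we minimise over 3 possible intermediate vertex sequences; the minimum is 2, attained along the walk 0 → 2 → 2.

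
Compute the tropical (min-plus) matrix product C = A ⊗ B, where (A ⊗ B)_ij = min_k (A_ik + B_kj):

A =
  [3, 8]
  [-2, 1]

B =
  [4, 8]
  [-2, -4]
A ⊗ B =
  [6, 4]
  [-1, -3]

Apply the min-plus product entry-by-entry:
  C[0][0] = min over k of (A[0][0] + B[0][0] = 3 + 4 = 7, A[0][1] + B[1][0] = 8 + -2 = 6) = 6 (attained at k = 1)
  C[0][1] = min over k of (A[0][0] + B[0][1] = 3 + 8 = 11, A[0][1] + B[1][1] = 8 + -4 = 4) = 4 (attained at k = 1)
  C[1][0] = min over k of (A[1][0] + B[0][0] = -2 + 4 = 2, A[1][1] + B[1][0] = 1 + -2 = -1) = -1 (attained at k = 1)
  C[1][1] = min over k of (A[1][0] + B[0][1] = -2 + 8 = 6, A[1][1] + B[1][1] = 1 + -4 = -3) = -3 (attained at k = 1)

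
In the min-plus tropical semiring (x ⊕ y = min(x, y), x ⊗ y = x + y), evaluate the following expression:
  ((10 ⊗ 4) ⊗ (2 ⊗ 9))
((10 ⊗ 4) ⊗ (2 ⊗ 9)) = 25

Expand innermost to outermost. Recall ⊕ takes the minimum of its arguments and ⊗ takes their sum. Working out the expression ((10 ⊗ 4) ⊗ (2 ⊗ 9)) gives 25.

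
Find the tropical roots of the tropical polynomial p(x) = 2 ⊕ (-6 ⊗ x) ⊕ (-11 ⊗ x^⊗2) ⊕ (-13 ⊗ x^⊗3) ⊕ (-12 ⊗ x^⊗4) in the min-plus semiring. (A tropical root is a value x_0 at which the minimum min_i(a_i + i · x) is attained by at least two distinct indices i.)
Roots: {-1, 2, 5, 8}

Each tropical root is a break point of the lower envelope of the lines y = a_i + i · x (there are 5 lines, with slopes 0, 1, ..., 4). Only the lines that attain the minimum somewhere contribute to roots; other lines are dominated. Here the surviving (envelope) indices are i = 4, i = 3, i = 2, i = 1, i = 0.
Intersections between consecutive envelope lines give the roots: for adjacent envelope indices i < j the intersection is x = (a_i − a_j) / (j − i). Reading off the sorted break points: {-1, 2, 5, 8}.
Verification: at each break x_0, at least two indices attain the minimum of min_i(a_i + i · x_0).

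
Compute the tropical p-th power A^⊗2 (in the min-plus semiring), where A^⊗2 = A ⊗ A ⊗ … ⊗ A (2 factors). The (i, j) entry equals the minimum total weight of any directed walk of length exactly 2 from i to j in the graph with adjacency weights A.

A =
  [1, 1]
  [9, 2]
A^⊗2 =
  [2, 2]
  [10, 4]

Each entry (A^⊗2)_ij equals the minimum over all length-2 walks i = v_0 → v_1 → … → v_2 = j of Σ_t A[v_t][v_{t+1}]. For example, for (i, j) = (0, 1) we minimise over 2 possible intermediate vertex sequences; the minimum is 2, attained along the walk 0 → 0 → 1.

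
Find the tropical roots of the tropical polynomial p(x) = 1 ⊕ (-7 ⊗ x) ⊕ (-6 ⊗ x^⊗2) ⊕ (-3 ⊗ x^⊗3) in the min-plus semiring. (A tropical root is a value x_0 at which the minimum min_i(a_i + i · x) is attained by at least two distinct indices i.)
Roots: {-3, -1, 8}

Each tropical root is a break point of the lower envelope of the lines y = a_i + i · x (there are 4 lines, with slopes 0, 1, ..., 3). Only the lines that attain the minimum somewhere contribute to roots; other lines are dominated. Here the surviving (envelope) indices are i = 3, i = 2, i = 1, i = 0.
Intersections between consecutive envelope lines give the roots: for adjacent envelope indices i < j the intersection is x = (a_i − a_j) / (j − i). Reading off the sorted break points: {-3, -1, 8}.
Verification: at each break x_0, at least two indices attain the minimum of min_i(a_i + i · x_0).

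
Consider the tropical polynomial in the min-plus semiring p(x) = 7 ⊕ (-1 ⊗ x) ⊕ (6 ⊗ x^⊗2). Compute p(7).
p(7) = 6

A tropical monomial a ⊗ x^⊗i evaluates to a + i · x. Evaluating each term at x = 7:
  Term 0 contributes 7 + 0 · 7 = 7
  Term 1 contributes -1 + 1 · 7 = 6
  Term 2 contributes 6 + 2 · 7 = 20
p(7) = ⊕ of these = min[7, 6, 20] = 6.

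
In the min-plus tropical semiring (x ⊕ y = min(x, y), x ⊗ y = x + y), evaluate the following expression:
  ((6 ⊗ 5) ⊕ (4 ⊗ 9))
((6 ⊗ 5) ⊕ (4 ⊗ 9)) = 11

Expand innermost to outermost. Recall ⊕ takes the minimum of its arguments and ⊗ takes their sum. Working out the expression ((6 ⊗ 5) ⊕ (4 ⊗ 9)) gives 11.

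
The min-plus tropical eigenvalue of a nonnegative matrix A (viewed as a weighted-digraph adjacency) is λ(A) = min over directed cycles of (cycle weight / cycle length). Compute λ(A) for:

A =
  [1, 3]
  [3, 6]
λ(A) = 1

Enumerate directed cycles and compute their means (weight / length). Sample:
  cycle 0 → 0: weight = 1, length = 1, mean = 1/1 ≈ 1.000
  cycle 1 → 1: weight = 6, length = 1, mean = 6/1 ≈ 6.000
  cycle 0 → 1 → 0: weight = 6, length = 2, mean = 6/2 ≈ 3.000
  cycle 1 → 0 → 1: weight = 6, length = 2, mean = 6/2 ≈ 3.000
Minimum mean = 1.000, attained e.g. along the cycle 0 → 0 with weight 1 and length 1. So λ(A) = 1/1 = 1.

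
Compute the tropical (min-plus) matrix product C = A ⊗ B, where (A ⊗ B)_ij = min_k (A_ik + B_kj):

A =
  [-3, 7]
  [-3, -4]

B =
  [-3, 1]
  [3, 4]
A ⊗ B =
  [-6, -2]
  [-6, -2]

Apply the min-plus product entry-by-entry:
  C[0][0] = min over k of (A[0][0] + B[0][0] = -3 + -3 = -6, A[0][1] + B[1][0] = 7 + 3 = 10) = -6 (attained at k = 0)
  C[0][1] = min over k of (A[0][0] + B[0][1] = -3 + 1 = -2, A[0][1] + B[1][1] = 7 + 4 = 11) = -2 (attained at k = 0)
  C[1][0] = min over k of (A[1][0] + B[0][0] = -3 + -3 = -6, A[1][1] + B[1][0] = -4 + 3 = -1) = -6 (attained at k = 0)
  C[1][1] = min over k of (A[1][0] + B[0][1] = -3 + 1 = -2, A[1][1] + B[1][1] = -4 + 4 = 0) = -2 (attained at k = 0)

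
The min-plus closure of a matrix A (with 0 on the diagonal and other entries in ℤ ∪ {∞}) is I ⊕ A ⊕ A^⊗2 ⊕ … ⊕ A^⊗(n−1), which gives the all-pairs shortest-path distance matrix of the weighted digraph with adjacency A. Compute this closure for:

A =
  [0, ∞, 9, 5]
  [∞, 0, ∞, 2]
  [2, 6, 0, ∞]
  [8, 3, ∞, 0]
Closure =
  [0, 8, 9, 5]
  [10, 0, 19, 2]
  [2, 6, 0, 7]
  [8, 3, 17, 0]

This is the Floyd-Warshall all-pairs shortest-path computation. For each intermediate vertex k = 0, 1, …, 3, update dist[i][j] ← min(dist[i][j], dist[i][k] + dist[k][j]). The final matrix gives, for each (i, j), the minimum total weight of any directed path from i to j (possibly empty when i = j).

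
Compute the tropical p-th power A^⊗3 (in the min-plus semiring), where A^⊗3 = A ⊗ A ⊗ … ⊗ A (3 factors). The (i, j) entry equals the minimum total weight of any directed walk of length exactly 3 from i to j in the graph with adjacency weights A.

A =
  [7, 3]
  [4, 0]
A^⊗3 =
  [7, 3]
  [4, 0]

Each entry (A^⊗3)_ij equals the minimum over all length-3 walks i = v_0 → v_1 → … → v_3 = j of Σ_t A[v_t][v_{t+1}]. For example, for (i, j) = (0, 1) we minimise over 4 possible intermediate vertex sequences; the minimum is 3, attained along the walk 0 → 1 → 1 → 1.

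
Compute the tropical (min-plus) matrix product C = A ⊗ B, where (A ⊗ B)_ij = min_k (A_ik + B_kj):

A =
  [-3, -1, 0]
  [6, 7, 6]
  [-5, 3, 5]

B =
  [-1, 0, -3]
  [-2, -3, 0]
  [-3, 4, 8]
A ⊗ B =
  [-4, -4, -6]
  [3, 4, 3]
  [-6, -5, -8]

Apply the min-plus product entry-by-entry:
  C[0][0] = min over k of (A[0][0] + B[0][0] = -3 + -1 = -4, A[0][1] + B[1][0] = -1 + -2 = -3, A[0][2] + B[2][0] = 0 + -3 = -3) = -4 (attained at k = 0)
  C[0][1] = min over k of (A[0][0] + B[0][1] = -3 + 0 = -3, A[0][1] + B[1][1] = -1 + -3 = -4, A[0][2] + B[2][1] = 0 + 4 = 4) = -4 (attained at k = 1)
  C[0][2] = min over k of (A[0][0] + B[0][2] = -3 + -3 = -6, A[0][1] + B[1][2] = -1 + 0 = -1, A[0][2] + B[2][2] = 0 + 8 = 8) = -6 (attained at k = 0)
  C[1][0] = min over k of (A[1][0] + B[0][0] = 6 + -1 = 5, A[1][1] + B[1][0] = 7 + -2 = 5, A[1][2] + B[2][0] = 6 + -3 = 3) = 3 (attained at k = 2)
  C[1][1] = min over k of (A[1][0] + B[0][1] = 6 + 0 = 6, A[1][1] + B[1][1] = 7 + -3 = 4, A[1][2] + B[2][1] = 6 + 4 = 10) = 4 (attained at k = 1)
  C[1][2] = min over k of (A[1][0] + B[0][2] = 6 + -3 = 3, A[1][1] + B[1][2] = 7 + 0 = 7, A[1][2] + B[2][2] = 6 + 8 = 14) = 3 (attained at k = 0)
  C[2][0] = min over k of (A[2][0] + B[0][0] = -5 + -1 = -6, A[2][1] + B[1][0] = 3 + -2 = 1, A[2][2] + B[2][0] = 5 + -3 = 2) = -6 (attained at k = 0)
  C[2][1] = min over k of (A[2][0] + B[0][1] = -5 + 0 = -5, A[2][1] + B[1][1] = 3 + -3 = 0, A[2][2] + B[2][1] = 5 + 4 = 9) = -5 (attained at k = 0)
  C[2][2] = min over k of (A[2][0] + B[0][2] = -5 + -3 = -8, A[2][1] + B[1][2] = 3 + 0 = 3, A[2][2] + B[2][2] = 5 + 8 = 13) = -8 (attained at k = 0)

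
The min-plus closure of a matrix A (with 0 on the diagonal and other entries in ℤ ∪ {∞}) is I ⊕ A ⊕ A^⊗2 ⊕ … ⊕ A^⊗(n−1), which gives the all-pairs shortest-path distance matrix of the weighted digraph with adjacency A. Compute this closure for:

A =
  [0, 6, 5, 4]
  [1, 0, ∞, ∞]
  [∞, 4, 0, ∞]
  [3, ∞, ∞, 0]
Closure =
  [0, 6, 5, 4]
  [1, 0, 6, 5]
  [5, 4, 0, 9]
  [3, 9, 8, 0]

This is the Floyd-Warshall all-pairs shortest-path computation. For each intermediate vertex k = 0, 1, …, 3, update dist[i][j] ← min(dist[i][j], dist[i][k] + dist[k][j]). The final matrix gives, for each (i, j), the minimum total weight of any directed path from i to j (possibly empty when i = j).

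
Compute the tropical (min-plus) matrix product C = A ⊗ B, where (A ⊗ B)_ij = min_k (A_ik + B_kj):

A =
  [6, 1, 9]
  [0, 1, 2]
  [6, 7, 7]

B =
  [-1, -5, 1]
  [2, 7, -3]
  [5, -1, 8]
A ⊗ B =
  [3, 1, -2]
  [-1, -5, -2]
  [5, 1, 4]

Apply the min-plus product entry-by-entry:
  C[0][0] = min over k of (A[0][0] + B[0][0] = 6 + -1 = 5, A[0][1] + B[1][0] = 1 + 2 = 3, A[0][2] + B[2][0] = 9 + 5 = 14) = 3 (attained at k = 1)
  C[0][1] = min over k of (A[0][0] + B[0][1] = 6 + -5 = 1, A[0][1] + B[1][1] = 1 + 7 = 8, A[0][2] + B[2][1] = 9 + -1 = 8) = 1 (attained at k = 0)
  C[0][2] = min over k of (A[0][0] + B[0][2] = 6 + 1 = 7, A[0][1] + B[1][2] = 1 + -3 = -2, A[0][2] + B[2][2] = 9 + 8 = 17) = -2 (attained at k = 1)
  C[1][0] = min over k of (A[1][0] + B[0][0] = 0 + -1 = -1, A[1][1] + B[1][0] = 1 + 2 = 3, A[1][2] + B[2][0] = 2 + 5 = 7) = -1 (attained at k = 0)
  C[1][1] = min over k of (A[1][0] + B[0][1] = 0 + -5 = -5, A[1][1] + B[1][1] = 1 + 7 = 8, A[1][2] + B[2][1] = 2 + -1 = 1) = -5 (attained at k = 0)
  C[1][2] = min over k of (A[1][0] + B[0][2] = 0 + 1 = 1, A[1][1] + B[1][2] = 1 + -3 = -2, A[1][2] + B[2][2] = 2 + 8 = 10) = -2 (attained at k = 1)
  C[2][0] = min over k of (A[2][0] + B[0][0] = 6 + -1 = 5, A[2][1] + B[1][0] = 7 + 2 = 9, A[2][2] + B[2][0] = 7 + 5 = 12) = 5 (attained at k = 0)
  C[2][1] = min over k of (A[2][0] + B[0][1] = 6 + -5 = 1, A[2][1] + B[1][1] = 7 + 7 = 14, A[2][2] + B[2][1] = 7 + -1 = 6) = 1 (attained at k = 0)
  C[2][2] = min over k of (A[2][0] + B[0][2] = 6 + 1 = 7, A[2][1] + B[1][2] = 7 + -3 = 4, A[2][2] + B[2][2] = 7 + 8 = 15) = 4 (attained at k = 1)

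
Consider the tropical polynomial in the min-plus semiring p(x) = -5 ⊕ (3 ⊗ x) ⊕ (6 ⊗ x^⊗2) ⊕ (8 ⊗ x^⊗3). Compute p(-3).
p(-3) = -5

A tropical monomial a ⊗ x^⊗i evaluates to a + i · x. Evaluating each term at x = -3:
  Term 0 contributes -5 + 0 · -3 = -5
  Term 1 contributes 3 + 1 · -3 = 0
  Term 2 contributes 6 + 2 · -3 = 0
  Term 3 contributes 8 + 3 · -3 = -1
p(-3) = ⊕ of these = min[-5, 0, 0, -1] = -5.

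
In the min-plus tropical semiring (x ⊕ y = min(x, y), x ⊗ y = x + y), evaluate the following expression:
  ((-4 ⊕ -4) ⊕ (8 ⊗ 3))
((-4 ⊕ -4) ⊕ (8 ⊗ 3)) = -4

Expand innermost to outermost. Recall ⊕ takes the minimum of its arguments and ⊗ takes their sum. Working out the expression ((-4 ⊕ -4) ⊕ (8 ⊗ 3)) gives -4.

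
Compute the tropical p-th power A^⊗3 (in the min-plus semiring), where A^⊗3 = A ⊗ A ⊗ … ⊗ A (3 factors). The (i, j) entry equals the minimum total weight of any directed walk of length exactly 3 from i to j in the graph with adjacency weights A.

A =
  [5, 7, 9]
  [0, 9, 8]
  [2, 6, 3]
A^⊗3 =
  [12, 14, 15]
  [7, 12, 12]
  [8, 12, 9]

Each entry (A^⊗3)_ij equals the minimum over all length-3 walks i = v_0 → v_1 → … → v_3 = j of Σ_t A[v_t][v_{t+1}]. For example, for (i, j) = (0, 2) we minimise over 9 possible intermediate vertex sequences; the minimum is 15, attained along the walk 0 → 2 → 2 → 2.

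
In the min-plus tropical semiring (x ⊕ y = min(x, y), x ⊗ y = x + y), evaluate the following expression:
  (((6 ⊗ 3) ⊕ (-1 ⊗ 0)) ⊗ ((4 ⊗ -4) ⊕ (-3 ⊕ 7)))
(((6 ⊗ 3) ⊕ (-1 ⊗ 0)) ⊗ ((4 ⊗ -4) ⊕ (-3 ⊕ 7))) = -4

Expand innermost to outermost. Recall ⊕ takes the minimum of its arguments and ⊗ takes their sum. Working out the expression (((6 ⊗ 3) ⊕ (-1 ⊗ 0)) ⊗ ((4 ⊗ -4) ⊕ (-3 ⊕ 7))) gives -4.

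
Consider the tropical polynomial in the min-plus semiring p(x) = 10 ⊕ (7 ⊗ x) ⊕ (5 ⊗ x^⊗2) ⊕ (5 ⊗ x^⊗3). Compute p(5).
p(5) = 10

A tropical monomial a ⊗ x^⊗i evaluates to a + i · x. Evaluating each term at x = 5:
  Term 0 contributes 10 + 0 · 5 = 10
  Term 1 contributes 7 + 1 · 5 = 12
  Term 2 contributes 5 + 2 · 5 = 15
  Term 3 contributes 5 + 3 · 5 = 20
p(5) = ⊕ of these = min[10, 12, 15, 20] = 10.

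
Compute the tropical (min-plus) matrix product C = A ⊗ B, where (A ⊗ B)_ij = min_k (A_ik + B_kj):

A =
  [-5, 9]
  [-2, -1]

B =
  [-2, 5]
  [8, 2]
A ⊗ B =
  [-7, 0]
  [-4, 1]

Apply the min-plus product entry-by-entry:
  C[0][0] = min over k of (A[0][0] + B[0][0] = -5 + -2 = -7, A[0][1] + B[1][0] = 9 + 8 = 17) = -7 (attained at k = 0)
  C[0][1] = min over k of (A[0][0] + B[0][1] = -5 + 5 = 0, A[0][1] + B[1][1] = 9 + 2 = 11) = 0 (attained at k = 0)
  C[1][0] = min over k of (A[1][0] + B[0][0] = -2 + -2 = -4, A[1][1] + B[1][0] = -1 + 8 = 7) = -4 (attained at k = 0)
  C[1][1] = min over k of (A[1][0] + B[0][1] = -2 + 5 = 3, A[1][1] + B[1][1] = -1 + 2 = 1) = 1 (attained at k = 1)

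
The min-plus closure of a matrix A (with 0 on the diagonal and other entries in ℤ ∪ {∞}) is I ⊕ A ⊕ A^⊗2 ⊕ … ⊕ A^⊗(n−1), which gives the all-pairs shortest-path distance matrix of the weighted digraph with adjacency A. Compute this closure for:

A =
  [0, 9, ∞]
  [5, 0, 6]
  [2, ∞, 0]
Closure =
  [0, 9, 15]
  [5, 0, 6]
  [2, 11, 0]

This is the Floyd-Warshall all-pairs shortest-path computation. For each intermediate vertex k = 0, 1, …, 2, update dist[i][j] ← min(dist[i][j], dist[i][k] + dist[k][j]). The final matrix gives, for each (i, j), the minimum total weight of any directed path from i to j (possibly empty when i = j).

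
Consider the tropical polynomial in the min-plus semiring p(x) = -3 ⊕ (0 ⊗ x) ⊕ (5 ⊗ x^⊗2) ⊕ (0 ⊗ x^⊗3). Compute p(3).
p(3) = -3

A tropical monomial a ⊗ x^⊗i evaluates to a + i · x. Evaluating each term at x = 3:
  Term 0 contributes -3 + 0 · 3 = -3
  Term 1 contributes 0 + 1 · 3 = 3
  Term 2 contributes 5 + 2 · 3 = 11
  Term 3 contributes 0 + 3 · 3 = 9
p(3) = ⊕ of these = min[-3, 3, 11, 9] = -3.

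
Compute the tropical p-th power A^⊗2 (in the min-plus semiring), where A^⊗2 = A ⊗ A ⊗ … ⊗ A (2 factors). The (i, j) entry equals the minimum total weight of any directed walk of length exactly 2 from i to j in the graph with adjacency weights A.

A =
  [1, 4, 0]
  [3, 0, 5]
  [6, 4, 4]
A^⊗2 =
  [2, 4, 1]
  [3, 0, 3]
  [7, 4, 6]

Each entry (A^⊗2)_ij equals the minimum over all length-2 walks i = v_0 → v_1 → … → v_2 = j of Σ_t A[v_t][v_{t+1}]. For example, for (i, j) = (0, 2) we minimise over 3 possible intermediate vertex sequences; the minimum is 1, attained along the walk 0 → 0 → 2.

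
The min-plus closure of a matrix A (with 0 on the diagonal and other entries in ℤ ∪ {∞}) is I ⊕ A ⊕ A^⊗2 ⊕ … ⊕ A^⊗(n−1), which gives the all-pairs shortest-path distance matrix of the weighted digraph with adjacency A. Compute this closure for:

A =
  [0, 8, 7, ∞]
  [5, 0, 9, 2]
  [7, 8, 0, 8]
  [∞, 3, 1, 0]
Closure =
  [0, 8, 7, 10]
  [5, 0, 3, 2]
  [7, 8, 0, 8]
  [8, 3, 1, 0]

This is the Floyd-Warshall all-pairs shortest-path computation. For each intermediate vertex k = 0, 1, …, 3, update dist[i][j] ← min(dist[i][j], dist[i][k] + dist[k][j]). The final matrix gives, for each (i, j), the minimum total weight of any directed path from i to j (possibly empty when i = j).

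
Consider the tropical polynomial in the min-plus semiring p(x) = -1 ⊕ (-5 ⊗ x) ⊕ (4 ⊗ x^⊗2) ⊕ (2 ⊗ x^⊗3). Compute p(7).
p(7) = -1

A tropical monomial a ⊗ x^⊗i evaluates to a + i · x. Evaluating each term at x = 7:
  Term 0 contributes -1 + 0 · 7 = -1
  Term 1 contributes -5 + 1 · 7 = 2
  Term 2 contributes 4 + 2 · 7 = 18
  Term 3 contributes 2 + 3 · 7 = 23
p(7) = ⊕ of these = min[-1, 2, 18, 23] = -1.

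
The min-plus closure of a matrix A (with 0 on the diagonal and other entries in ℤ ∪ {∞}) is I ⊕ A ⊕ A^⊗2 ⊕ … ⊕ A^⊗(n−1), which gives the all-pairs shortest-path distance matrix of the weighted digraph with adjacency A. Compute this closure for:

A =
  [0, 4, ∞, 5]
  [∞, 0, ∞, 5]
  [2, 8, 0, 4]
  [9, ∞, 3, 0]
Closure =
  [0, 4, 8, 5]
  [10, 0, 8, 5]
  [2, 6, 0, 4]
  [5, 9, 3, 0]

This is the Floyd-Warshall all-pairs shortest-path computation. For each intermediate vertex k = 0, 1, …, 3, update dist[i][j] ← min(dist[i][j], dist[i][k] + dist[k][j]). The final matrix gives, for each (i, j), the minimum total weight of any directed path from i to j (possibly empty when i = j).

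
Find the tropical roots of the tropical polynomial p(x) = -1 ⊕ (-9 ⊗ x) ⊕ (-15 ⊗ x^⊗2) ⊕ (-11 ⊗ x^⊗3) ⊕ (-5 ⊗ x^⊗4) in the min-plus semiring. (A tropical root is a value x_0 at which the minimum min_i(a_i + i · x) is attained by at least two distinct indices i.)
Roots: {-6, -4, 6, 8}

Each tropical root is a break point of the lower envelope of the lines y = a_i + i · x (there are 5 lines, with slopes 0, 1, ..., 4). Only the lines that attain the minimum somewhere contribute to roots; other lines are dominated. Here the surviving (envelope) indices are i = 4, i = 3, i = 2, i = 1, i = 0.
Intersections between consecutive envelope lines give the roots: for adjacent envelope indices i < j the intersection is x = (a_i − a_j) / (j − i). Reading off the sorted break points: {-6, -4, 6, 8}.
Verification: at each break x_0, at least two indices attain the minimum of min_i(a_i + i · x_0).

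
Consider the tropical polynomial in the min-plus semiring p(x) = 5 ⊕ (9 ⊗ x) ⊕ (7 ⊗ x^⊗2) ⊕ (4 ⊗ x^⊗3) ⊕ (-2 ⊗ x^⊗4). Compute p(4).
p(4) = 5

A tropical monomial a ⊗ x^⊗i evaluates to a + i · x. Evaluating each term at x = 4:
  Term 0 contributes 5 + 0 · 4 = 5
  Term 1 contributes 9 + 1 · 4 = 13
  Term 2 contributes 7 + 2 · 4 = 15
  Term 3 contributes 4 + 3 · 4 = 16
  Term 4 contributes -2 + 4 · 4 = 14
p(4) = ⊕ of these = min[5, 13, 15, 16, 14] = 5.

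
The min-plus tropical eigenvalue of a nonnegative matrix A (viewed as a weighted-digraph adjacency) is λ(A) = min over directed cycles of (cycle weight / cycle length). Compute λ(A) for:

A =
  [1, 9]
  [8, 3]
λ(A) = 1

Enumerate directed cycles and compute their means (weight / length). Sample:
  cycle 0 → 0: weight = 1, length = 1, mean = 1/1 ≈ 1.000
  cycle 1 → 1: weight = 3, length = 1, mean = 3/1 ≈ 3.000
  cycle 0 → 1 → 0: weight = 17, length = 2, mean = 17/2 ≈ 8.500
  cycle 1 → 0 → 1: weight = 17, length = 2, mean = 17/2 ≈ 8.500
Minimum mean = 1.000, attained e.g. along the cycle 0 → 0 with weight 1 and length 1. So λ(A) = 1/1 = 1.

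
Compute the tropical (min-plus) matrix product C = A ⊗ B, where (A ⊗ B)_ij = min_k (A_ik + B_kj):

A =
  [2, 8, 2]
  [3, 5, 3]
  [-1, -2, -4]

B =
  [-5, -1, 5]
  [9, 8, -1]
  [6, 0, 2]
A ⊗ B =
  [-3, 1, 4]
  [-2, 2, 4]
  [-6, -4, -3]

Apply the min-plus product entry-by-entry:
  C[0][0] = min over k of (A[0][0] + B[0][0] = 2 + -5 = -3, A[0][1] + B[1][0] = 8 + 9 = 17, A[0][2] + B[2][0] = 2 + 6 = 8) = -3 (attained at k = 0)
  C[0][1] = min over k of (A[0][0] + B[0][1] = 2 + -1 = 1, A[0][1] + B[1][1] = 8 + 8 = 16, A[0][2] + B[2][1] = 2 + 0 = 2) = 1 (attained at k = 0)
  C[0][2] = min over k of (A[0][0] + B[0][2] = 2 + 5 = 7, A[0][1] + B[1][2] = 8 + -1 = 7, A[0][2] + B[2][2] = 2 + 2 = 4) = 4 (attained at k = 2)
  C[1][0] = min over k of (A[1][0] + B[0][0] = 3 + -5 = -2, A[1][1] + B[1][0] = 5 + 9 = 14, A[1][2] + B[2][0] = 3 + 6 = 9) = -2 (attained at k = 0)
  C[1][1] = min over k of (A[1][0] + B[0][1] = 3 + -1 = 2, A[1][1] + B[1][1] = 5 + 8 = 13, A[1][2] + B[2][1] = 3 + 0 = 3) = 2 (attained at k = 0)
  C[1][2] = min over k of (A[1][0] + B[0][2] = 3 + 5 = 8, A[1][1] + B[1][2] = 5 + -1 = 4, A[1][2] + B[2][2] = 3 + 2 = 5) = 4 (attained at k = 1)
  C[2][0] = min over k of (A[2][0] + B[0][0] = -1 + -5 = -6, A[2][1] + B[1][0] = -2 + 9 = 7, A[2][2] + B[2][0] = -4 + 6 = 2) = -6 (attained at k = 0)
  C[2][1] = min over k of (A[2][0] + B[0][1] = -1 + -1 = -2, A[2][1] + B[1][1] = -2 + 8 = 6, A[2][2] + B[2][1] = -4 + 0 = -4) = -4 (attained at k = 2)
  C[2][2] = min over k of (A[2][0] + B[0][2] = -1 + 5 = 4, A[2][1] + B[1][2] = -2 + -1 = -3, A[2][2] + B[2][2] = -4 + 2 = -2) = -3 (attained at k = 1)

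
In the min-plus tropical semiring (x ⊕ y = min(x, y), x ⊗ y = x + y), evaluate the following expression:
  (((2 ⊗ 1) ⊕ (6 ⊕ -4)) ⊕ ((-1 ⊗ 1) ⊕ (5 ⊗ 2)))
(((2 ⊗ 1) ⊕ (6 ⊕ -4)) ⊕ ((-1 ⊗ 1) ⊕ (5 ⊗ 2))) = -4

Expand innermost to outermost. Recall ⊕ takes the minimum of its arguments and ⊗ takes their sum. Working out the expression (((2 ⊗ 1) ⊕ (6 ⊕ -4)) ⊕ ((-1 ⊗ 1) ⊕ (5 ⊗ 2))) gives -4.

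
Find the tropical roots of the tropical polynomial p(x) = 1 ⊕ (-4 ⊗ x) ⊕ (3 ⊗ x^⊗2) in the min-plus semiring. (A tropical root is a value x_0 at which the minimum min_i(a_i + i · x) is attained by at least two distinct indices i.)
Roots: {-7, 5}

Each tropical root is a break point of the lower envelope of the lines y = a_i + i · x (there are 3 lines, with slopes 0, 1, ..., 2). Only the lines that attain the minimum somewhere contribute to roots; other lines are dominated. Here the surviving (envelope) indices are i = 2, i = 1, i = 0.
Intersections between consecutive envelope lines give the roots: for adjacent envelope indices i < j the intersection is x = (a_i − a_j) / (j − i). Reading off the sorted break points: {-7, 5}.
Verification: at each break x_0, at least two indices attain the minimum of min_i(a_i + i · x_0).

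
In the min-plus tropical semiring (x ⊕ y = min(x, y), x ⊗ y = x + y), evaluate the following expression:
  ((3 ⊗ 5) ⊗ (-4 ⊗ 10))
((3 ⊗ 5) ⊗ (-4 ⊗ 10)) = 14

Expand innermost to outermost. Recall ⊕ takes the minimum of its arguments and ⊗ takes their sum. Working out the expression ((3 ⊗ 5) ⊗ (-4 ⊗ 10)) gives 14.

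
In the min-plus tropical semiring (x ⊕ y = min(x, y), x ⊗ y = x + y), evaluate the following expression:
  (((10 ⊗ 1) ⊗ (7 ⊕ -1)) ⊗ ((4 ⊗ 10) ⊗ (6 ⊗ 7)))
(((10 ⊗ 1) ⊗ (7 ⊕ -1)) ⊗ ((4 ⊗ 10) ⊗ (6 ⊗ 7))) = 37

Expand innermost to outermost. Recall ⊕ takes the minimum of its arguments and ⊗ takes their sum. Working out the expression (((10 ⊗ 1) ⊗ (7 ⊕ -1)) ⊗ ((4 ⊗ 10) ⊗ (6 ⊗ 7))) gives 37.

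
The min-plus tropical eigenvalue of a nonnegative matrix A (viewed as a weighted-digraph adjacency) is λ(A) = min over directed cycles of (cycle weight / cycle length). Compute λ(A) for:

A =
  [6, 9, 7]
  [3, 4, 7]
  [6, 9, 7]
λ(A) = 4

Enumerate directed cycles and compute their means (weight / length). Sample:
  cycle 0 → 0: weight = 6, length = 1, mean = 6/1 ≈ 6.000
  cycle 1 → 1: weight = 4, length = 1, mean = 4/1 ≈ 4.000
  cycle 2 → 2: weight = 7, length = 1, mean = 7/1 ≈ 7.000
  cycle 0 → 1 → 0: weight = 12, length = 2, mean = 12/2 ≈ 6.000
  cycle 0 → 2 → 0: weight = 13, length = 2, mean = 13/2 ≈ 6.500
  cycle 1 → 0 → 1: weight = 12, length = 2, mean = 12/2 ≈ 6.000
Minimum mean = 4.000, attained e.g. along the cycle 1 → 1 with weight 4 and length 1. So λ(A) = 4/1 = 4.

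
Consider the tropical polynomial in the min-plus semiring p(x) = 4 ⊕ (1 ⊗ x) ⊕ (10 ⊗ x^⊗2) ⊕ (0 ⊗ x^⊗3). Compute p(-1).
p(-1) = -3

A tropical monomial a ⊗ x^⊗i evaluates to a + i · x. Evaluating each term at x = -1:
  Term 0 contributes 4 + 0 · -1 = 4
  Term 1 contributes 1 + 1 · -1 = 0
  Term 2 contributes 10 + 2 · -1 = 8
  Term 3 contributes 0 + 3 · -1 = -3
p(-1) = ⊕ of these = min[4, 0, 8, -3] = -3.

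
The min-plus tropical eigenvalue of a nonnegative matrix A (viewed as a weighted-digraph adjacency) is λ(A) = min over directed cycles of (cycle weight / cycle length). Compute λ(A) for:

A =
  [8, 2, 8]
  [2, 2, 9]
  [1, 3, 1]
λ(A) = 1

Enumerate directed cycles and compute their means (weight / length). Sample:
  cycle 0 → 0: weight = 8, length = 1, mean = 8/1 ≈ 8.000
  cycle 1 → 1: weight = 2, length = 1, mean = 2/1 ≈ 2.000
  cycle 2 → 2: weight = 1, length = 1, mean = 1/1 ≈ 1.000
  cycle 0 → 1 → 0: weight = 4, length = 2, mean = 4/2 ≈ 2.000
  cycle 0 → 2 → 0: weight = 9, length = 2, mean = 9/2 ≈ 4.500
  cycle 1 → 0 → 1: weight = 4, length = 2, mean = 4/2 ≈ 2.000
Minimum mean = 1.000, attained e.g. along the cycle 2 → 2 with weight 1 and length 1. So λ(A) = 1/1 = 1.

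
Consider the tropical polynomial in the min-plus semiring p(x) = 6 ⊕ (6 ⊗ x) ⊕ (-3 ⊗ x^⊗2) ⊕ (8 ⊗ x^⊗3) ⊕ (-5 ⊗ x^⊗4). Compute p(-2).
p(-2) = -13

A tropical monomial a ⊗ x^⊗i evaluates to a + i · x. Evaluating each term at x = -2:
  Term 0 contributes 6 + 0 · -2 = 6
  Term 1 contributes 6 + 1 · -2 = 4
  Term 2 contributes -3 + 2 · -2 = -7
  Term 3 contributes 8 + 3 · -2 = 2
  Term 4 contributes -5 + 4 · -2 = -13
p(-2) = ⊕ of these = min[6, 4, -7, 2, -13] = -13.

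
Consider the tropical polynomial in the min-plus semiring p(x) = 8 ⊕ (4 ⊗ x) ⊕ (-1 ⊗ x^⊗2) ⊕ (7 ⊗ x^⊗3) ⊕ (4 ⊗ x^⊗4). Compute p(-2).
p(-2) = -5

A tropical monomial a ⊗ x^⊗i evaluates to a + i · x. Evaluating each term at x = -2:
  Term 0 contributes 8 + 0 · -2 = 8
  Term 1 contributes 4 + 1 · -2 = 2
  Term 2 contributes -1 + 2 · -2 = -5
  Term 3 contributes 7 + 3 · -2 = 1
  Term 4 contributes 4 + 4 · -2 = -4
p(-2) = ⊕ of these = min[8, 2, -5, 1, -4] = -5.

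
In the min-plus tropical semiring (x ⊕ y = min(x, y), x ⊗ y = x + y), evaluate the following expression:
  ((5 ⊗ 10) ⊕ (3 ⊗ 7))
((5 ⊗ 10) ⊕ (3 ⊗ 7)) = 10

Expand innermost to outermost. Recall ⊕ takes the minimum of its arguments and ⊗ takes their sum. Working out the expression ((5 ⊗ 10) ⊕ (3 ⊗ 7)) gives 10.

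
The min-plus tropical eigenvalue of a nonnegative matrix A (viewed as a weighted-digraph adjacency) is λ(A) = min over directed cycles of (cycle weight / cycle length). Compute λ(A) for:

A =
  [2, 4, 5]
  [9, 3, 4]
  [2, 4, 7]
λ(A) = 2

Enumerate directed cycles and compute their means (weight / length). Sample:
  cycle 0 → 0: weight = 2, length = 1, mean = 2/1 ≈ 2.000
  cycle 1 → 1: weight = 3, length = 1, mean = 3/1 ≈ 3.000
  cycle 2 → 2: weight = 7, length = 1, mean = 7/1 ≈ 7.000
  cycle 0 → 1 → 0: weight = 13, length = 2, mean = 13/2 ≈ 6.500
  cycle 0 → 2 → 0: weight = 7, length = 2, mean = 7/2 ≈ 3.500
  cycle 1 → 0 → 1: weight = 13, length = 2, mean = 13/2 ≈ 6.500
Minimum mean = 2.000, attained e.g. along the cycle 0 → 0 with weight 2 and length 1. So λ(A) = 2/1 = 2.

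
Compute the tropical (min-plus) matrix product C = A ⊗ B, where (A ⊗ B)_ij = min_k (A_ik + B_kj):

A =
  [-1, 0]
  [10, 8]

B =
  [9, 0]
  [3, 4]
A ⊗ B =
  [3, -1]
  [11, 10]

Apply the min-plus product entry-by-entry:
  C[0][0] = min over k of (A[0][0] + B[0][0] = -1 + 9 = 8, A[0][1] + B[1][0] = 0 + 3 = 3) = 3 (attained at k = 1)
  C[0][1] = min over k of (A[0][0] + B[0][1] = -1 + 0 = -1, A[0][1] + B[1][1] = 0 + 4 = 4) = -1 (attained at k = 0)
  C[1][0] = min over k of (A[1][0] + B[0][0] = 10 + 9 = 19, A[1][1] + B[1][0] = 8 + 3 = 11) = 11 (attained at k = 1)
  C[1][1] = min over k of (A[1][0] + B[0][1] = 10 + 0 = 10, A[1][1] + B[1][1] = 8 + 4 = 12) = 10 (attained at k = 0)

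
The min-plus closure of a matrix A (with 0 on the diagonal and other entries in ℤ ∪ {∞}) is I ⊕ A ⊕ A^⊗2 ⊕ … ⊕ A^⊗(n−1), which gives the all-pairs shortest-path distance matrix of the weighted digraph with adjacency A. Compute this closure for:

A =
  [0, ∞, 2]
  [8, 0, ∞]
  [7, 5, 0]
Closure =
  [0, 7, 2]
  [8, 0, 10]
  [7, 5, 0]

This is the Floyd-Warshall all-pairs shortest-path computation. For each intermediate vertex k = 0, 1, …, 2, update dist[i][j] ← min(dist[i][j], dist[i][k] + dist[k][j]). The final matrix gives, for each (i, j), the minimum total weight of any directed path from i to j (possibly empty when i = j).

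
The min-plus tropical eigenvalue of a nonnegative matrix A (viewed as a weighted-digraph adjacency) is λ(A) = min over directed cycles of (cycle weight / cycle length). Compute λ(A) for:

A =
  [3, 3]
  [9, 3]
λ(A) = 3

Enumerate directed cycles and compute their means (weight / length). Sample:
  cycle 0 → 0: weight = 3, length = 1, mean = 3/1 ≈ 3.000
  cycle 1 → 1: weight = 3, length = 1, mean = 3/1 ≈ 3.000
  cycle 0 → 1 → 0: weight = 12, length = 2, mean = 12/2 ≈ 6.000
  cycle 1 → 0 → 1: weight = 12, length = 2, mean = 12/2 ≈ 6.000
Minimum mean = 3.000, attained e.g. along the cycle 0 → 0 with weight 3 and length 1. So λ(A) = 3/1 = 3.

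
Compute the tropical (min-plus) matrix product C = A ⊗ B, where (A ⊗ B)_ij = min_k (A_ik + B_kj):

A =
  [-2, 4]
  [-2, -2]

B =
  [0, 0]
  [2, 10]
A ⊗ B =
  [-2, -2]
  [-2, -2]

Apply the min-plus product entry-by-entry:
  C[0][0] = min over k of (A[0][0] + B[0][0] = -2 + 0 = -2, A[0][1] + B[1][0] = 4 + 2 = 6) = -2 (attained at k = 0)
  C[0][1] = min over k of (A[0][0] + B[0][1] = -2 + 0 = -2, A[0][1] + B[1][1] = 4 + 10 = 14) = -2 (attained at k = 0)
  C[1][0] = min over k of (A[1][0] + B[0][0] = -2 + 0 = -2, A[1][1] + B[1][0] = -2 + 2 = 0) = -2 (attained at k = 0)
  C[1][1] = min over k of (A[1][0] + B[0][1] = -2 + 0 = -2, A[1][1] + B[1][1] = -2 + 10 = 8) = -2 (attained at k = 0)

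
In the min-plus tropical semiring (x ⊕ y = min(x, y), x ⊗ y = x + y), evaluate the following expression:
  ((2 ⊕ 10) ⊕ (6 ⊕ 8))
((2 ⊕ 10) ⊕ (6 ⊕ 8)) = 2

Expand innermost to outermost. Recall ⊕ takes the minimum of its arguments and ⊗ takes their sum. Working out the expression ((2 ⊕ 10) ⊕ (6 ⊕ 8)) gives 2.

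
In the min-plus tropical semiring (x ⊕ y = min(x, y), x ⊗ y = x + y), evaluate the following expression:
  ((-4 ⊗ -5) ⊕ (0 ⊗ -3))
((-4 ⊗ -5) ⊕ (0 ⊗ -3)) = -9

Expand innermost to outermost. Recall ⊕ takes the minimum of its arguments and ⊗ takes their sum. Working out the expression ((-4 ⊗ -5) ⊕ (0 ⊗ -3)) gives -9.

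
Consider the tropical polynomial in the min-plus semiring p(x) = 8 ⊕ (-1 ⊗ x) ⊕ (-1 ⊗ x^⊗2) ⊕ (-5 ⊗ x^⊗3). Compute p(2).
p(2) = 1

A tropical monomial a ⊗ x^⊗i evaluates to a + i · x. Evaluating each term at x = 2:
  Term 0 contributes 8 + 0 · 2 = 8
  Term 1 contributes -1 + 1 · 2 = 1
  Term 2 contributes -1 + 2 · 2 = 3
  Term 3 contributes -5 + 3 · 2 = 1
p(2) = ⊕ of these = min[8, 1, 3, 1] = 1.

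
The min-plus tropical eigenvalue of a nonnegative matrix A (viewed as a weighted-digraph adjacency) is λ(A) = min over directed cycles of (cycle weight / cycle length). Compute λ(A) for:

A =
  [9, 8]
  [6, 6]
λ(A) = 6

Enumerate directed cycles and compute their means (weight / length). Sample:
  cycle 0 → 0: weight = 9, length = 1, mean = 9/1 ≈ 9.000
  cycle 1 → 1: weight = 6, length = 1, mean = 6/1 ≈ 6.000
  cycle 0 → 1 → 0: weight = 14, length = 2, mean = 14/2 ≈ 7.000
  cycle 1 → 0 → 1: weight = 14, length = 2, mean = 14/2 ≈ 7.000
Minimum mean = 6.000, attained e.g. along the cycle 1 → 1 with weight 6 and length 1. So λ(A) = 6/1 = 6.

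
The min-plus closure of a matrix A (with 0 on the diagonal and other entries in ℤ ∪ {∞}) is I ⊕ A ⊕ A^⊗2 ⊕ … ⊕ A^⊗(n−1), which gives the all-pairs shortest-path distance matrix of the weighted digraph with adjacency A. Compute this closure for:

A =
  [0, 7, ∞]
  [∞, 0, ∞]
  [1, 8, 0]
Closure =
  [0, 7, ∞]
  [∞, 0, ∞]
  [1, 8, 0]

This is the Floyd-Warshall all-pairs shortest-path computation. For each intermediate vertex k = 0, 1, …, 2, update dist[i][j] ← min(dist[i][j], dist[i][k] + dist[k][j]). The final matrix gives, for each (i, j), the minimum total weight of any directed path from i to j (possibly empty when i = j).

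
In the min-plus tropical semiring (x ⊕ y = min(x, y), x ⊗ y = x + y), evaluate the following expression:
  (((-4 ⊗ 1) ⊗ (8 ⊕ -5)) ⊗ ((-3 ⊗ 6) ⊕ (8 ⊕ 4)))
(((-4 ⊗ 1) ⊗ (8 ⊕ -5)) ⊗ ((-3 ⊗ 6) ⊕ (8 ⊕ 4))) = -5

Expand innermost to outermost. Recall ⊕ takes the minimum of its arguments and ⊗ takes their sum. Working out the expression (((-4 ⊗ 1) ⊗ (8 ⊕ -5)) ⊗ ((-3 ⊗ 6) ⊕ (8 ⊕ 4))) gives -5.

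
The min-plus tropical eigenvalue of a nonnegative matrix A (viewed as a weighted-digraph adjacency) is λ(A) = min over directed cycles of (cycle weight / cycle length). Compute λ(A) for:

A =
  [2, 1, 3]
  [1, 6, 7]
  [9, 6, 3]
λ(A) = 1

Enumerate directed cycles and compute their means (weight / length). Sample:
  cycle 0 → 0: weight = 2, length = 1, mean = 2/1 ≈ 2.000
  cycle 1 → 1: weight = 6, length = 1, mean = 6/1 ≈ 6.000
  cycle 2 → 2: weight = 3, length = 1, mean = 3/1 ≈ 3.000
  cycle 0 → 1 → 0: weight = 2, length = 2, mean = 2/2 ≈ 1.000
  cycle 0 → 2 → 0: weight = 12, length = 2, mean = 12/2 ≈ 6.000
  cycle 1 → 0 → 1: weight = 2, length = 2, mean = 2/2 ≈ 1.000
Minimum mean = 1.000, attained e.g. along the cycle 0 → 1 → 0 with weight 2 and length 2. So λ(A) = 2/2 = 1.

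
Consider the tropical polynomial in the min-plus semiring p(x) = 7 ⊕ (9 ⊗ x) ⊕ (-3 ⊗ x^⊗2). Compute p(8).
p(8) = 7

A tropical monomial a ⊗ x^⊗i evaluates to a + i · x. Evaluating each term at x = 8:
  Term 0 contributes 7 + 0 · 8 = 7
  Term 1 contributes 9 + 1 · 8 = 17
  Term 2 contributes -3 + 2 · 8 = 13
p(8) = ⊕ of these = min[7, 17, 13] = 7.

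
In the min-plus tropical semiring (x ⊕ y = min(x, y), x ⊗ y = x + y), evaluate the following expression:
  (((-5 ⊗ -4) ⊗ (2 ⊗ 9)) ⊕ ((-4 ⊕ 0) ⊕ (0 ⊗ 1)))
(((-5 ⊗ -4) ⊗ (2 ⊗ 9)) ⊕ ((-4 ⊕ 0) ⊕ (0 ⊗ 1))) = -4

Expand innermost to outermost. Recall ⊕ takes the minimum of its arguments and ⊗ takes their sum. Working out the expression (((-5 ⊗ -4) ⊗ (2 ⊗ 9)) ⊕ ((-4 ⊕ 0) ⊕ (0 ⊗ 1))) gives -4.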